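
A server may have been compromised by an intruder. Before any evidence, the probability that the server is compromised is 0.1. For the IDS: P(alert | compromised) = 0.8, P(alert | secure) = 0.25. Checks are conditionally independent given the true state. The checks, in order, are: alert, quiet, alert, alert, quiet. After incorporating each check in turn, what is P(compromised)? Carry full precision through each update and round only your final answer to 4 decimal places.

0.2057

After 'alert': P(compromised) = 0.8·0.1000 / (0.8·0.1000 + 0.25·0.9000) ≈ 0.2623
After 'quiet': P(compromised) = 0.2·0.2623 / (0.2·0.2623 + 0.75·0.7377) ≈ 0.0866
After 'alert': P(compromised) = 0.8·0.0866 / (0.8·0.0866 + 0.25·0.9134) ≈ 0.2328
After 'alert': P(compromised) = 0.8·0.2328 / (0.8·0.2328 + 0.25·0.7672) ≈ 0.4926
After 'quiet': P(compromised) = 0.2·0.4926 / (0.2·0.4926 + 0.75·0.5074) ≈ 0.2057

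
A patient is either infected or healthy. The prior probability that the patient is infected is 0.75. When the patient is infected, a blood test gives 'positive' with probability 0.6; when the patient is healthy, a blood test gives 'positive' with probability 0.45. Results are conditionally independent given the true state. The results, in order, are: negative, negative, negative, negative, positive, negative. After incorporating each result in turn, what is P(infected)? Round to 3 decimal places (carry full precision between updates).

0.449

After 'negative': P(infected) = 0.4·0.7500 / (0.4·0.7500 + 0.55·0.2500) ≈ 0.6857
After 'negative': P(infected) = 0.4·0.6857 / (0.4·0.6857 + 0.55·0.3143) ≈ 0.6134
After 'negative': P(infected) = 0.4·0.6134 / (0.4·0.6134 + 0.55·0.3866) ≈ 0.5358
After 'negative': P(infected) = 0.4·0.5358 / (0.4·0.5358 + 0.55·0.4642) ≈ 0.4563
After 'positive': P(infected) = 0.6·0.4563 / (0.6·0.4563 + 0.45·0.5437) ≈ 0.5281
After 'negative': P(infected) = 0.4·0.5281 / (0.4·0.5281 + 0.55·0.4719) ≈ 0.4487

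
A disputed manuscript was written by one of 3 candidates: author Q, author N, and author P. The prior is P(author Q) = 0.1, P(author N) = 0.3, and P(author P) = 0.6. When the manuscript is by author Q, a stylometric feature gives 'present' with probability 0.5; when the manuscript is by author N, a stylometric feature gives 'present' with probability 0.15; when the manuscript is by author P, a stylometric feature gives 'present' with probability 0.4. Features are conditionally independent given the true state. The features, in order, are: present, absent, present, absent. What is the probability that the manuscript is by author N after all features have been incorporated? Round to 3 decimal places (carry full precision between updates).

0.107

After 'present': normaliser = 0.5·0.1000 + 0.15·0.3000 + 0.4·0.6000; P(author Q) ≈ 0.1493, P(author N) ≈ 0.1343, P(author P) ≈ 0.7164
After 'absent': normaliser = 0.5·0.1493 + 0.85·0.1343 + 0.6·0.7164; P(author Q) ≈ 0.1206, P(author N) ≈ 0.1846, P(author P) ≈ 0.6948
After 'present': normaliser = 0.5·0.1206 + 0.15·0.1846 + 0.4·0.6948; P(author Q) ≈ 0.1648, P(author N) ≈ 0.0757, P(author P) ≈ 0.7595
After 'absent': normaliser = 0.5·0.1648 + 0.85·0.0757 + 0.6·0.7595; P(author Q) ≈ 0.1368, P(author N) ≈ 0.1067, P(author P) ≈ 0.7565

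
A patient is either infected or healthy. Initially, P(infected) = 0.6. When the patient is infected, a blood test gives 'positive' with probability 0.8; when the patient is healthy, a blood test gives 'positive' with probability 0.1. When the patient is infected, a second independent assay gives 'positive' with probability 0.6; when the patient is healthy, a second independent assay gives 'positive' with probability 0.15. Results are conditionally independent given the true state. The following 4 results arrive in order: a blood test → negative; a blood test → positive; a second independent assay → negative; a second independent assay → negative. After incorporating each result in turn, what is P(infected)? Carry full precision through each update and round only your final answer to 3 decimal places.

Each posterior becomes the prior for the next update.
After a blood test='negative': P(infected) = 0.2·0.6000 / (0.2·0.6000 + 0.9·0.4000) ≈ 0.2500
After a blood test='positive': P(infected) = 0.8·0.2500 / (0.8·0.2500 + 0.1·0.7500) ≈ 0.7273
After a second independent assay='negative': P(infected) = 0.4·0.7273 / (0.4·0.7273 + 0.85·0.2727) ≈ 0.5565
After a second independent assay='negative': P(infected) = 0.4·0.5565 / (0.4·0.5565 + 0.85·0.4435) ≈ 0.3713

0.371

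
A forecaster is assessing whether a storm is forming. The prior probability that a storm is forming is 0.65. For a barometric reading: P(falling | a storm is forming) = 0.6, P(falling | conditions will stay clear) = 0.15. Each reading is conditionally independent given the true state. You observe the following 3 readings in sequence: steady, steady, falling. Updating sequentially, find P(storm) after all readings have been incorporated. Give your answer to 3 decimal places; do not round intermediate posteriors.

0.622

After 'steady': P(storm) = 0.4·0.6500 / (0.4·0.6500 + 0.85·0.3500) ≈ 0.4664
After 'steady': P(storm) = 0.4·0.4664 / (0.4·0.4664 + 0.85·0.5336) ≈ 0.2914
After 'falling': P(storm) = 0.6·0.2914 / (0.6·0.2914 + 0.15·0.7086) ≈ 0.6219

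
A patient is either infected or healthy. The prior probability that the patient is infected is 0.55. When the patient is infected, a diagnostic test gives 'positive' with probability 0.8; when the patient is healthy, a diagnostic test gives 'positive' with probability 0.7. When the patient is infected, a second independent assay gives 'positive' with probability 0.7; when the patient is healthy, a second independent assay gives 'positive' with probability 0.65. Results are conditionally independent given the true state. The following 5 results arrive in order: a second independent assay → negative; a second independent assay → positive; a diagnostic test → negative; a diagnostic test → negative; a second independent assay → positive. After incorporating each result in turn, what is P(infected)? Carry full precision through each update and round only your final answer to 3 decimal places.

After a second independent assay='negative': P(infected) = 0.3·0.5500 / (0.3·0.5500 + 0.35·0.4500) ≈ 0.5116
After a second independent assay='positive': P(infected) = 0.7·0.5116 / (0.7·0.5116 + 0.65·0.4884) ≈ 0.5301
After a diagnostic test='negative': P(infected) = 0.2·0.5301 / (0.2·0.5301 + 0.3·0.4699) ≈ 0.4293
After a diagnostic test='negative': P(infected) = 0.2·0.4293 / (0.2·0.4293 + 0.3·0.5707) ≈ 0.3340
After a second independent assay='positive': P(infected) = 0.7·0.3340 / (0.7·0.3340 + 0.65·0.6660) ≈ 0.3506

0.351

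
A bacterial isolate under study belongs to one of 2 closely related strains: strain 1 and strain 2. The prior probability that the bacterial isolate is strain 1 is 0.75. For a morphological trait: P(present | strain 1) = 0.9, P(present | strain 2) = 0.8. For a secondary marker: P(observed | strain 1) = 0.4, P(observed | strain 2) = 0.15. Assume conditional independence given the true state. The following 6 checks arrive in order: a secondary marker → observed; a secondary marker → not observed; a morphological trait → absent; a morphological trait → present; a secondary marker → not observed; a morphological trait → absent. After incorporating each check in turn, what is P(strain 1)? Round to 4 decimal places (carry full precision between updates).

After a secondary marker='observed': P(strain 1) = 0.4·0.7500 / (0.4·0.7500 + 0.15·0.2500) ≈ 0.8889
After a secondary marker='not observed': P(strain 1) = 0.6·0.8889 / (0.6·0.8889 + 0.85·0.1111) ≈ 0.8496
After a morphological trait='absent': P(strain 1) = 0.1·0.8496 / (0.1·0.8496 + 0.2·0.1504) ≈ 0.7385
After a morphological trait='present': P(strain 1) = 0.9·0.7385 / (0.9·0.7385 + 0.8·0.2615) ≈ 0.7606
After a secondary marker='not observed': P(strain 1) = 0.6·0.7606 / (0.6·0.7606 + 0.85·0.2394) ≈ 0.6916
After a morphological trait='absent': P(strain 1) = 0.1·0.6916 / (0.1·0.6916 + 0.2·0.3084) ≈ 0.5285

0.5285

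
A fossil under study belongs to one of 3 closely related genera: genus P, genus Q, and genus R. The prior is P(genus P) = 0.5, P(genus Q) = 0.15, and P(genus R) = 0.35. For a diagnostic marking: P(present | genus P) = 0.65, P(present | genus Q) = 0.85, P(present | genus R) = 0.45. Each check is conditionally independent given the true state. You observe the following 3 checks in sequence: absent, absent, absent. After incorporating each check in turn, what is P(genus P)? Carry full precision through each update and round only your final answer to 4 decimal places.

0.2674

After 'absent': normaliser = 0.35·0.5000 + 0.15·0.1500 + 0.55·0.3500; P(genus P) ≈ 0.4487, P(genus Q) ≈ 0.0577, P(genus R) ≈ 0.4936
After 'absent': normaliser = 0.35·0.4487 + 0.15·0.0577 + 0.55·0.4936; P(genus P) ≈ 0.3592, P(genus Q) ≈ 0.0198, P(genus R) ≈ 0.6210
After 'absent': normaliser = 0.35·0.3592 + 0.15·0.0198 + 0.55·0.6210; P(genus P) ≈ 0.2674, P(genus Q) ≈ 0.0063, P(genus R) ≈ 0.7263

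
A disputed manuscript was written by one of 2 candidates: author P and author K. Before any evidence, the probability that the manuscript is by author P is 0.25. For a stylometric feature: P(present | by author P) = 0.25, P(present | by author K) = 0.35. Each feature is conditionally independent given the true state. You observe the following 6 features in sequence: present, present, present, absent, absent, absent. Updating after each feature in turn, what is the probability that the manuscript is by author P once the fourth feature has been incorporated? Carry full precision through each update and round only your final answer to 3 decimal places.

After 'present': P(author P) = 0.25·0.2500 / (0.25·0.2500 + 0.35·0.7500) ≈ 0.1923
After 'present': P(author P) = 0.25·0.1923 / (0.25·0.1923 + 0.35·0.8077) ≈ 0.1453
After 'present': P(author P) = 0.25·0.1453 / (0.25·0.1453 + 0.35·0.8547) ≈ 0.1083
After 'absent': P(author P) = 0.75·0.1083 / (0.75·0.1083 + 0.65·0.8917) ≈ 0.1229

0.123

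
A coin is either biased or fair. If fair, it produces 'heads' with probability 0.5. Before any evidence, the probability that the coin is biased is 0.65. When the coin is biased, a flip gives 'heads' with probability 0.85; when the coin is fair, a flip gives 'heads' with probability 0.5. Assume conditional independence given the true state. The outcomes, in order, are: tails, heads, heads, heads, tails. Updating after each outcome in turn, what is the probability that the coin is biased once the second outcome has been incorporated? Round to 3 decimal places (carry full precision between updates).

0.486

Apply Bayes' rule sequentially, carrying P(biased) forward.
After 'tails': P(biased) = 0.15·0.6500 / (0.15·0.6500 + 0.5·0.3500) ≈ 0.3578
After 'heads': P(biased) = 0.85·0.3578 / (0.85·0.3578 + 0.5·0.6422) ≈ 0.4864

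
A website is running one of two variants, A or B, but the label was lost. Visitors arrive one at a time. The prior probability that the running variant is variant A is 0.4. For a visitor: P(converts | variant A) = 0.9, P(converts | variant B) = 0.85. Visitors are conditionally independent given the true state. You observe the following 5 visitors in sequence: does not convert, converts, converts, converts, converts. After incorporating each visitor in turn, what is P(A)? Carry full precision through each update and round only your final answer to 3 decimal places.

After 'does not convert': P(A) = 0.1·0.4000 / (0.1·0.4000 + 0.15·0.6000) ≈ 0.3077
After 'converts': P(A) = 0.9·0.3077 / (0.9·0.3077 + 0.85·0.6923) ≈ 0.3200
After 'converts': P(A) = 0.9·0.3200 / (0.9·0.3200 + 0.85·0.6800) ≈ 0.3326
After 'converts': P(A) = 0.9·0.3326 / (0.9·0.3326 + 0.85·0.6674) ≈ 0.3454
After 'converts': P(A) = 0.9·0.3454 / (0.9·0.3454 + 0.85·0.6546) ≈ 0.3584

0.358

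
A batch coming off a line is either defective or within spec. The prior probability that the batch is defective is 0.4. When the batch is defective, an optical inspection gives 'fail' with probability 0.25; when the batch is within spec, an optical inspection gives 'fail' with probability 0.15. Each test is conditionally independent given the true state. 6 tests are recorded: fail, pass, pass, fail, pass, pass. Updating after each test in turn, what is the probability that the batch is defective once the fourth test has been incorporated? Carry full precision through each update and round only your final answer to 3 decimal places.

0.590

After 'fail': P(defective) = 0.25·0.4000 / (0.25·0.4000 + 0.15·0.6000) ≈ 0.5263
After 'pass': P(defective) = 0.75·0.5263 / (0.75·0.5263 + 0.85·0.4737) ≈ 0.4950
After 'pass': P(defective) = 0.75·0.4950 / (0.75·0.4950 + 0.85·0.5050) ≈ 0.4638
After 'fail': P(defective) = 0.25·0.4638 / (0.25·0.4638 + 0.15·0.5362) ≈ 0.5905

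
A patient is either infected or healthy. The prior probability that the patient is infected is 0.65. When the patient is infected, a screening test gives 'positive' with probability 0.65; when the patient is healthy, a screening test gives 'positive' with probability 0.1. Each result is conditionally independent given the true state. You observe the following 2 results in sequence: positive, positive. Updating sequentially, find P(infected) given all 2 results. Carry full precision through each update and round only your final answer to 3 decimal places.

0.987

After 'positive': P(infected) = 0.65·0.6500 / (0.65·0.6500 + 0.1·0.3500) ≈ 0.9235
After 'positive': P(infected) = 0.65·0.9235 / (0.65·0.9235 + 0.1·0.0765) ≈ 0.9874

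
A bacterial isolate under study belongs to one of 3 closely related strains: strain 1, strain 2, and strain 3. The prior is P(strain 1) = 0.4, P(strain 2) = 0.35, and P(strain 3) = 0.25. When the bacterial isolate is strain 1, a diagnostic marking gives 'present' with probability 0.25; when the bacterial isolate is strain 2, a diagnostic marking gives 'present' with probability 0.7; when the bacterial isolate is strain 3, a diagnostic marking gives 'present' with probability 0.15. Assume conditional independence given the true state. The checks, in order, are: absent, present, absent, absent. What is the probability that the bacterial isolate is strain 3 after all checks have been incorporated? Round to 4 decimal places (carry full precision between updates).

0.3206

After 'absent': normaliser = 0.75·0.4000 + 0.3·0.3500 + 0.85·0.2500; P(strain 1) ≈ 0.4858, P(strain 2) ≈ 0.1700, P(strain 3) ≈ 0.3441
After 'present': normaliser = 0.25·0.4858 + 0.7·0.1700 + 0.15·0.3441; P(strain 1) ≈ 0.4158, P(strain 2) ≈ 0.4075, P(strain 3) ≈ 0.1767
After 'absent': normaliser = 0.75·0.4158 + 0.3·0.4075 + 0.85·0.1767; P(strain 1) ≈ 0.5337, P(strain 2) ≈ 0.2092, P(strain 3) ≈ 0.2571
After 'absent': normaliser = 0.75·0.5337 + 0.3·0.2092 + 0.85·0.2571; P(strain 1) ≈ 0.5873, P(strain 2) ≈ 0.0921, P(strain 3) ≈ 0.3206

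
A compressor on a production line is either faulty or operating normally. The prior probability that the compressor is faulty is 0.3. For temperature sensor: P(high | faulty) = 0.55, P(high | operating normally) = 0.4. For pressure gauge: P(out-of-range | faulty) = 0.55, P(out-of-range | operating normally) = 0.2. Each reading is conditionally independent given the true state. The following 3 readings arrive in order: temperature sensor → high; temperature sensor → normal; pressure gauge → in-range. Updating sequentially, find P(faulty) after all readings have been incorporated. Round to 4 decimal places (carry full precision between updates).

Each posterior becomes the prior for the next update.
After temperature sensor='high': P(faulty) = 0.55·0.3000 / (0.55·0.3000 + 0.4·0.7000) ≈ 0.3708
After temperature sensor='normal': P(faulty) = 0.45·0.3708 / (0.45·0.3708 + 0.6·0.6292) ≈ 0.3065
After pressure gauge='in-range': P(faulty) = 0.45·0.3065 / (0.45·0.3065 + 0.8·0.6935) ≈ 0.1991

0.1991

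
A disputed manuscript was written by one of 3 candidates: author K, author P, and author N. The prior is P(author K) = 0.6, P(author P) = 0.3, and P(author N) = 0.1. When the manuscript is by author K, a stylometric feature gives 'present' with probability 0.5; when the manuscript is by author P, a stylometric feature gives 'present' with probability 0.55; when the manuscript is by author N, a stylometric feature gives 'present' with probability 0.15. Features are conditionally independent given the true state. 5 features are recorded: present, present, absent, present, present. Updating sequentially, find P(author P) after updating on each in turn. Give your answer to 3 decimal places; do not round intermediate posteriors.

0.397

Apply Bayes' rule sequentially, carrying P(author P) forward.
After 'present': normaliser = 0.5·0.6000 + 0.55·0.3000 + 0.15·0.1000; P(author K) ≈ 0.6250, P(author P) ≈ 0.3438, P(author N) ≈ 0.0312
After 'present': normaliser = 0.5·0.6250 + 0.55·0.3438 + 0.15·0.0312; P(author K) ≈ 0.6173, P(author P) ≈ 0.3735, P(author N) ≈ 0.0093
After 'absent': normaliser = 0.5·0.6173 + 0.45·0.3735 + 0.85·0.0093; P(author K) ≈ 0.6369, P(author P) ≈ 0.3468, P(author N) ≈ 0.0162
After 'present': normaliser = 0.5·0.6369 + 0.55·0.3468 + 0.15·0.0162; P(author K) ≈ 0.6224, P(author P) ≈ 0.3728, P(author N) ≈ 0.0048
After 'present': normaliser = 0.5·0.6224 + 0.55·0.3728 + 0.15·0.0048; P(author K) ≈ 0.6020, P(author P) ≈ 0.3966, P(author N) ≈ 0.0014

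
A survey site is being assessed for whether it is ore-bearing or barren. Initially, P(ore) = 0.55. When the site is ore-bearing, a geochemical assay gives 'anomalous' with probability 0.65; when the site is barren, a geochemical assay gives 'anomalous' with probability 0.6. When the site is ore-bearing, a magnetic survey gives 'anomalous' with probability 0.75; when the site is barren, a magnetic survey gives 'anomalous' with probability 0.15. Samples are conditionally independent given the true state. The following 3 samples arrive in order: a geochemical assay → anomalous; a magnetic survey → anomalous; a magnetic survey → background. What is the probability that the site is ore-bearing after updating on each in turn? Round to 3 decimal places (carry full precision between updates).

0.661

After a geochemical assay='anomalous': P(ore) = 0.65·0.5500 / (0.65·0.5500 + 0.6·0.4500) ≈ 0.5697
After a magnetic survey='anomalous': P(ore) = 0.75·0.5697 / (0.75·0.5697 + 0.15·0.4303) ≈ 0.8688
After a magnetic survey='background': P(ore) = 0.25·0.8688 / (0.25·0.8688 + 0.85·0.1312) ≈ 0.6607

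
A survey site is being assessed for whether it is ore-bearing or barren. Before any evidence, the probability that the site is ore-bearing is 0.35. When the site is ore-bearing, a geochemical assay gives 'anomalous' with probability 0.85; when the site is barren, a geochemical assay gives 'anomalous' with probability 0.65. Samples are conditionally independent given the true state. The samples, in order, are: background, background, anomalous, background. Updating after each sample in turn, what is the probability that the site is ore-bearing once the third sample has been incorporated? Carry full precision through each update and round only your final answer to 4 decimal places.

After 'background': P(ore) = 0.15·0.3500 / (0.15·0.3500 + 0.35·0.6500) ≈ 0.1875
After 'background': P(ore) = 0.15·0.1875 / (0.15·0.1875 + 0.35·0.8125) ≈ 0.0900
After 'anomalous': P(ore) = 0.85·0.0900 / (0.85·0.0900 + 0.65·0.9100) ≈ 0.1145

0.1145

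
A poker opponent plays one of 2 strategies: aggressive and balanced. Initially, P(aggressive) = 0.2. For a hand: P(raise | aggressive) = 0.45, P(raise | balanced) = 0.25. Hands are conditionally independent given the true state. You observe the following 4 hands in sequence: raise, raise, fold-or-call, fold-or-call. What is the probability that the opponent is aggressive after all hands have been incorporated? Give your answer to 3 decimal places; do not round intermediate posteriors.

0.303

Apply Bayes' rule sequentially, carrying P(aggressive) forward.
After 'raise': P(aggressive) = 0.45·0.2000 / (0.45·0.2000 + 0.25·0.8000) ≈ 0.3103
After 'raise': P(aggressive) = 0.45·0.3103 / (0.45·0.3103 + 0.25·0.6897) ≈ 0.4475
After 'fold-or-call': P(aggressive) = 0.55·0.4475 / (0.55·0.4475 + 0.75·0.5525) ≈ 0.3726
After 'fold-or-call': P(aggressive) = 0.55·0.3726 / (0.55·0.3726 + 0.75·0.6274) ≈ 0.3034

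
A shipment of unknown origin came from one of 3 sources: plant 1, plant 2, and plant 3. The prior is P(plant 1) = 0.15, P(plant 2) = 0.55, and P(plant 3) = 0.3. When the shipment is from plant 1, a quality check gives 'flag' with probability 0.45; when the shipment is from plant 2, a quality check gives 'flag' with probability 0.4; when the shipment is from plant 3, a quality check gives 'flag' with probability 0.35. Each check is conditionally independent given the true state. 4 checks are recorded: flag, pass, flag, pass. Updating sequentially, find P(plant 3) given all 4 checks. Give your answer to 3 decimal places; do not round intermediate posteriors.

0.275

Each posterior becomes the prior for the next update.
After 'flag': normaliser = 0.45·0.1500 + 0.4·0.5500 + 0.35·0.3000; P(plant 1) ≈ 0.1720, P(plant 2) ≈ 0.5605, P(plant 3) ≈ 0.2675
After 'pass': normaliser = 0.55·0.1720 + 0.6·0.5605 + 0.65·0.2675; P(plant 1) ≈ 0.1564, P(plant 2) ≈ 0.5561, P(plant 3) ≈ 0.2875
After 'flag': normaliser = 0.45·0.1564 + 0.4·0.5561 + 0.35·0.2875; P(plant 1) ≈ 0.1789, P(plant 2) ≈ 0.5653, P(plant 3) ≈ 0.2558
After 'pass': normaliser = 0.55·0.1789 + 0.6·0.5653 + 0.65·0.2558; P(plant 1) ≈ 0.1629, P(plant 2) ≈ 0.5617, P(plant 3) ≈ 0.2753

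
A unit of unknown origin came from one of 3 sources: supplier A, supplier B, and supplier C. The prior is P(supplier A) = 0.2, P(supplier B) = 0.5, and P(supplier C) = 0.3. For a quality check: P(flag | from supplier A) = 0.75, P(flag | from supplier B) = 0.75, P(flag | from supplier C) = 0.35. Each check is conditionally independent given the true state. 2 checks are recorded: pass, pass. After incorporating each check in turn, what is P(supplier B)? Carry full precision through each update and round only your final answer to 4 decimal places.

0.1833

After 'pass': normaliser = 0.25·0.2000 + 0.25·0.5000 + 0.65·0.3000; P(supplier A) ≈ 0.1351, P(supplier B) ≈ 0.3378, P(supplier C) ≈ 0.5270
After 'pass': normaliser = 0.25·0.1351 + 0.25·0.3378 + 0.65·0.5270; P(supplier A) ≈ 0.0733, P(supplier B) ≈ 0.1833, P(supplier C) ≈ 0.7434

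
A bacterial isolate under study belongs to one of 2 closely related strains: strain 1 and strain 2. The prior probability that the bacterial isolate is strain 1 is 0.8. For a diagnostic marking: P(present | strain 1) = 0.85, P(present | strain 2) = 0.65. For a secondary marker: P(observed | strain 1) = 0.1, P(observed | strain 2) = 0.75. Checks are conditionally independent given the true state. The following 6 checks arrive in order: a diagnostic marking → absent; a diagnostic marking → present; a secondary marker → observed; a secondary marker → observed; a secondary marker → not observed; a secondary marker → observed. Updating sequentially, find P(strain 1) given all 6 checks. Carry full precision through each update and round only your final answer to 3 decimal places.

After a diagnostic marking='absent': P(strain 1) = 0.15·0.8000 / (0.15·0.8000 + 0.35·0.2000) ≈ 0.6316
After a diagnostic marking='present': P(strain 1) = 0.85·0.6316 / (0.85·0.6316 + 0.65·0.3684) ≈ 0.6915
After a secondary marker='observed': P(strain 1) = 0.1·0.6915 / (0.1·0.6915 + 0.75·0.3085) ≈ 0.2301
After a secondary marker='observed': P(strain 1) = 0.1·0.2301 / (0.1·0.2301 + 0.75·0.7699) ≈ 0.0383
After a secondary marker='not observed': P(strain 1) = 0.9·0.0383 / (0.9·0.0383 + 0.25·0.9617) ≈ 0.1255
After a secondary marker='observed': P(strain 1) = 0.1·0.1255 / (0.1·0.1255 + 0.75·0.8745) ≈ 0.0188

0.019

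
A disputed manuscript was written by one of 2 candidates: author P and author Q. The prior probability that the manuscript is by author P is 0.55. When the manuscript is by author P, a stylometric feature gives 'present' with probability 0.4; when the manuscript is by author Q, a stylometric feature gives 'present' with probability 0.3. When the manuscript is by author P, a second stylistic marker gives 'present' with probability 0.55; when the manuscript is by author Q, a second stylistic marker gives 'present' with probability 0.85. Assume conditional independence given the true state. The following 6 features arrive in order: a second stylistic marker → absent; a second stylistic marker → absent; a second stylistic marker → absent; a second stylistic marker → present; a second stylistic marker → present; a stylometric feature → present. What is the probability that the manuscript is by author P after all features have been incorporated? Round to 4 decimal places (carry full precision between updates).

0.9485

After a second stylistic marker='absent': P(author P) = 0.45·0.5500 / (0.45·0.5500 + 0.15·0.4500) ≈ 0.7857
After a second stylistic marker='absent': P(author P) = 0.45·0.7857 / (0.45·0.7857 + 0.15·0.2143) ≈ 0.9167
After a second stylistic marker='absent': P(author P) = 0.45·0.9167 / (0.45·0.9167 + 0.15·0.0833) ≈ 0.9706
After a second stylistic marker='present': P(author P) = 0.55·0.9706 / (0.55·0.9706 + 0.85·0.0294) ≈ 0.9553
After a second stylistic marker='present': P(author P) = 0.55·0.9553 / (0.55·0.9553 + 0.85·0.0447) ≈ 0.9325
After a stylometric feature='present': P(author P) = 0.4·0.9325 / (0.4·0.9325 + 0.3·0.0675) ≈ 0.9485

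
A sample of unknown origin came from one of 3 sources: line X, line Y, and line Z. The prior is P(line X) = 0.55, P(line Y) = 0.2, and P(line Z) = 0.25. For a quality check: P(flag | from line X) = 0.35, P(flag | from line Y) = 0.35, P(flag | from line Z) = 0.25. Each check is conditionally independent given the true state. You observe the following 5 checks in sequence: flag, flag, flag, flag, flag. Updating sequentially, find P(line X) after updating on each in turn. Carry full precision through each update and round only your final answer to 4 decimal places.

Each posterior becomes the prior for the next update.
After 'flag': normaliser = 0.35·0.5500 + 0.35·0.2000 + 0.25·0.2500; P(line X) ≈ 0.5923, P(line Y) ≈ 0.2154, P(line Z) ≈ 0.1923
After 'flag': normaliser = 0.35·0.5923 + 0.35·0.2154 + 0.25·0.1923; P(line X) ≈ 0.6267, P(line Y) ≈ 0.2279, P(line Z) ≈ 0.1453
After 'flag': normaliser = 0.35·0.6267 + 0.35·0.2279 + 0.25·0.1453; P(line X) ≈ 0.6539, P(line Y) ≈ 0.2378, P(line Z) ≈ 0.1083
After 'flag': normaliser = 0.35·0.6539 + 0.35·0.2378 + 0.25·0.1083; P(line X) ≈ 0.6748, P(line Y) ≈ 0.2454, P(line Z) ≈ 0.0798
After 'flag': normaliser = 0.35·0.6748 + 0.35·0.2454 + 0.25·0.0798; P(line X) ≈ 0.6905, P(line Y) ≈ 0.2511, P(line Z) ≈ 0.0584

0.6905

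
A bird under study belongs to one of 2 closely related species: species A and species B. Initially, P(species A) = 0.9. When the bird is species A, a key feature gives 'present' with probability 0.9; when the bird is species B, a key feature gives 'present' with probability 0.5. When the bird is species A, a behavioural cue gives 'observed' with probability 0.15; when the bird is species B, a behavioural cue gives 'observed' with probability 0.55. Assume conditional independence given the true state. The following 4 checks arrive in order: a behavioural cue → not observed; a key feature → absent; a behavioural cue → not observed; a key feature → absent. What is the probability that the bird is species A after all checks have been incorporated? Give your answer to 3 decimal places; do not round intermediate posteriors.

0.562

Apply Bayes' rule sequentially, carrying P(species A) forward.
After a behavioural cue='not observed': P(species A) = 0.85·0.9000 / (0.85·0.9000 + 0.45·0.1000) ≈ 0.9444
After a key feature='absent': P(species A) = 0.1·0.9444 / (0.1·0.9444 + 0.5·0.0556) ≈ 0.7727
After a behavioural cue='not observed': P(species A) = 0.85·0.7727 / (0.85·0.7727 + 0.45·0.2273) ≈ 0.8653
After a key feature='absent': P(species A) = 0.1·0.8653 / (0.1·0.8653 + 0.5·0.1347) ≈ 0.5623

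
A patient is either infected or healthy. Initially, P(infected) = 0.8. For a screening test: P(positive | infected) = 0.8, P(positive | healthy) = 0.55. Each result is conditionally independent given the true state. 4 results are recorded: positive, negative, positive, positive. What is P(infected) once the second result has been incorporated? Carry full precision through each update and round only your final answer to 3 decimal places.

Each posterior becomes the prior for the next update.
After 'positive': P(infected) = 0.8·0.8000 / (0.8·0.8000 + 0.55·0.2000) ≈ 0.8533
After 'negative': P(infected) = 0.2·0.8533 / (0.2·0.8533 + 0.45·0.1467) ≈ 0.7211

0.721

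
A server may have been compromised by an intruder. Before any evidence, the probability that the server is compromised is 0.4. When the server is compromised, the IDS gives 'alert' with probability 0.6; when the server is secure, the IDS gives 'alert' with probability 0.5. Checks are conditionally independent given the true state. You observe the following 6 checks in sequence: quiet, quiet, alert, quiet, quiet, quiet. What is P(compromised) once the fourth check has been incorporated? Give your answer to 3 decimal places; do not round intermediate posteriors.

Apply Bayes' rule sequentially, carrying P(compromised) forward.
After 'quiet': P(compromised) = 0.4·0.4000 / (0.4·0.4000 + 0.5·0.6000) ≈ 0.3478
After 'quiet': P(compromised) = 0.4·0.3478 / (0.4·0.3478 + 0.5·0.6522) ≈ 0.2991
After 'alert': P(compromised) = 0.6·0.2991 / (0.6·0.2991 + 0.5·0.7009) ≈ 0.3386
After 'quiet': P(compromised) = 0.4·0.3386 / (0.4·0.3386 + 0.5·0.6614) ≈ 0.2906

0.291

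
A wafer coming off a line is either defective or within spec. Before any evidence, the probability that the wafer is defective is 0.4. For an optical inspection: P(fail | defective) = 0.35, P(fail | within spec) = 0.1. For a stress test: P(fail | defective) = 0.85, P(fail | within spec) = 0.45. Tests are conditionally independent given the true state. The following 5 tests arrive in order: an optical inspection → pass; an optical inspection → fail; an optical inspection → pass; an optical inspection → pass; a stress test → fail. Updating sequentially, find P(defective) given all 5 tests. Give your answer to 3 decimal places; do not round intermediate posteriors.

After an optical inspection='pass': P(defective) = 0.65·0.4000 / (0.65·0.4000 + 0.9·0.6000) ≈ 0.3250
After an optical inspection='fail': P(defective) = 0.35·0.3250 / (0.35·0.3250 + 0.1·0.6750) ≈ 0.6276
After an optical inspection='pass': P(defective) = 0.65·0.6276 / (0.65·0.6276 + 0.9·0.3724) ≈ 0.5490
After an optical inspection='pass': P(defective) = 0.65·0.5490 / (0.65·0.5490 + 0.9·0.4510) ≈ 0.4678
After a stress test='fail': P(defective) = 0.85·0.4678 / (0.85·0.4678 + 0.45·0.5322) ≈ 0.6241

0.624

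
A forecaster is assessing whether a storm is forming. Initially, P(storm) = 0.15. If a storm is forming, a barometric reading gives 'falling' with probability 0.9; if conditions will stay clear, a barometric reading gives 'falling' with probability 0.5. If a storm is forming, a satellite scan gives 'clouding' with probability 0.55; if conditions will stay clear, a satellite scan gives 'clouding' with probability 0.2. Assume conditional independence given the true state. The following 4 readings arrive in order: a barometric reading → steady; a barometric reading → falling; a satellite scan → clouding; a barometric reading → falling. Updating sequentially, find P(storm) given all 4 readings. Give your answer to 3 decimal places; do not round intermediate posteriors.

0.239

Apply Bayes' rule sequentially, carrying P(storm) forward.
After a barometric reading='steady': P(storm) = 0.1·0.1500 / (0.1·0.1500 + 0.5·0.8500) ≈ 0.0341
After a barometric reading='falling': P(storm) = 0.9·0.0341 / (0.9·0.0341 + 0.5·0.9659) ≈ 0.0597
After a satellite scan='clouding': P(storm) = 0.55·0.0597 / (0.55·0.0597 + 0.2·0.9403) ≈ 0.1487
After a barometric reading='falling': P(storm) = 0.9·0.1487 / (0.9·0.1487 + 0.5·0.8513) ≈ 0.2392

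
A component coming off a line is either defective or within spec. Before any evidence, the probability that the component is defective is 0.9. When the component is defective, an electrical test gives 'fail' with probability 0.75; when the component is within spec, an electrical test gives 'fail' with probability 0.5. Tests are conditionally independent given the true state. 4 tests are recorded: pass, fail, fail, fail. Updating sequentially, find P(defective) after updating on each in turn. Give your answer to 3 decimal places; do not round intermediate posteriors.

0.938

Apply Bayes' rule sequentially, carrying P(defective) forward.
After 'pass': P(defective) = 0.25·0.9000 / (0.25·0.9000 + 0.5·0.1000) ≈ 0.8182
After 'fail': P(defective) = 0.75·0.8182 / (0.75·0.8182 + 0.5·0.1818) ≈ 0.8710
After 'fail': P(defective) = 0.75·0.8710 / (0.75·0.8710 + 0.5·0.1290) ≈ 0.9101
After 'fail': P(defective) = 0.75·0.9101 / (0.75·0.9101 + 0.5·0.0899) ≈ 0.9382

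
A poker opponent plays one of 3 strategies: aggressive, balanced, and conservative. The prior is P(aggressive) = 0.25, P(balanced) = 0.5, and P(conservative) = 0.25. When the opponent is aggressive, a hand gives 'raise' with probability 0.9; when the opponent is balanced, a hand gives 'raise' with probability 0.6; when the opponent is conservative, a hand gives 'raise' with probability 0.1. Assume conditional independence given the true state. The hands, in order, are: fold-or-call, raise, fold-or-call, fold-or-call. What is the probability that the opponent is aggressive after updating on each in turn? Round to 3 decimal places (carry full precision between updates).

0.006

Apply Bayes' rule sequentially, carrying P(aggressive) forward.
After 'fold-or-call': normaliser = 0.1·0.2500 + 0.4·0.5000 + 0.9·0.2500; P(aggressive) ≈ 0.0556, P(balanced) ≈ 0.4444, P(conservative) ≈ 0.5000
After 'raise': normaliser = 0.9·0.0556 + 0.6·0.4444 + 0.1·0.5000; P(aggressive) ≈ 0.1364, P(balanced) ≈ 0.7273, P(conservative) ≈ 0.1364
After 'fold-or-call': normaliser = 0.1·0.1364 + 0.4·0.7273 + 0.9·0.1364; P(aggressive) ≈ 0.0319, P(balanced) ≈ 0.6809, P(conservative) ≈ 0.2872
After 'fold-or-call': normaliser = 0.1·0.0319 + 0.4·0.6809 + 0.9·0.2872; P(aggressive) ≈ 0.0060, P(balanced) ≈ 0.5100, P(conservative) ≈ 0.4841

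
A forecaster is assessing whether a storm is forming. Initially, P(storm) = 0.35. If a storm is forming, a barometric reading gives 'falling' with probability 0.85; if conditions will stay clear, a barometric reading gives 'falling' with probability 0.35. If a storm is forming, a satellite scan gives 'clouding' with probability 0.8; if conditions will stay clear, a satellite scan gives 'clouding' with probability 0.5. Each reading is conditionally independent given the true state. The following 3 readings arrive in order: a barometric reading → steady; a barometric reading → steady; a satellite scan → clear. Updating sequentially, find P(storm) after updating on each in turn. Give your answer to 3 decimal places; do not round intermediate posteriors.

Apply Bayes' rule sequentially, carrying P(storm) forward.
After a barometric reading='steady': P(storm) = 0.15·0.3500 / (0.15·0.3500 + 0.65·0.6500) ≈ 0.1105
After a barometric reading='steady': P(storm) = 0.15·0.1105 / (0.15·0.1105 + 0.65·0.8895) ≈ 0.0279
After a satellite scan='clear': P(storm) = 0.2·0.0279 / (0.2·0.0279 + 0.5·0.9721) ≈ 0.0113

0.011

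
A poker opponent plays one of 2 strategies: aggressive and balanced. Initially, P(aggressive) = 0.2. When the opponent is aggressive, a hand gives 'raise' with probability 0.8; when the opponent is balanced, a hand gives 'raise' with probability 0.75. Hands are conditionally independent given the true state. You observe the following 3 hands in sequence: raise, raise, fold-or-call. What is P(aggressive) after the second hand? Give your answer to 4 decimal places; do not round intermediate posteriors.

After 'raise': P(aggressive) = 0.8·0.2000 / (0.8·0.2000 + 0.75·0.8000) ≈ 0.2105
After 'raise': P(aggressive) = 0.8·0.2105 / (0.8·0.2105 + 0.75·0.7895) ≈ 0.2215

0.2215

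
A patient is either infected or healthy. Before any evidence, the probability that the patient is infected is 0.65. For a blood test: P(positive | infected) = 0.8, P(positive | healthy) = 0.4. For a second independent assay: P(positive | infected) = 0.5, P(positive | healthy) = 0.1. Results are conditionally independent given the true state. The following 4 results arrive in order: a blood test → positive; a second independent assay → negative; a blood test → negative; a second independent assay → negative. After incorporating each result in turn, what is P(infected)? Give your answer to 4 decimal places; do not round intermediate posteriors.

0.2765

Each posterior becomes the prior for the next update.
After a blood test='positive': P(infected) = 0.8·0.6500 / (0.8·0.6500 + 0.4·0.3500) ≈ 0.7879
After a second independent assay='negative': P(infected) = 0.5·0.7879 / (0.5·0.7879 + 0.9·0.2121) ≈ 0.6736
After a blood test='negative': P(infected) = 0.2·0.6736 / (0.2·0.6736 + 0.6·0.3264) ≈ 0.4075
After a second independent assay='negative': P(infected) = 0.5·0.4075 / (0.5·0.4075 + 0.9·0.5925) ≈ 0.2765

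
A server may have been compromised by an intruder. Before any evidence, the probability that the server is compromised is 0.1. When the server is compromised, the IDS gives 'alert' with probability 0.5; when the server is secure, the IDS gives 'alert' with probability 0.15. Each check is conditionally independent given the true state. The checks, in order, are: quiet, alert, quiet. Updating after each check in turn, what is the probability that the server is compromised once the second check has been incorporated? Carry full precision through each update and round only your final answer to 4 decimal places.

After 'quiet': P(compromised) = 0.5·0.1000 / (0.5·0.1000 + 0.85·0.9000) ≈ 0.0613
After 'alert': P(compromised) = 0.5·0.0613 / (0.5·0.0613 + 0.15·0.9387) ≈ 0.1789

0.1789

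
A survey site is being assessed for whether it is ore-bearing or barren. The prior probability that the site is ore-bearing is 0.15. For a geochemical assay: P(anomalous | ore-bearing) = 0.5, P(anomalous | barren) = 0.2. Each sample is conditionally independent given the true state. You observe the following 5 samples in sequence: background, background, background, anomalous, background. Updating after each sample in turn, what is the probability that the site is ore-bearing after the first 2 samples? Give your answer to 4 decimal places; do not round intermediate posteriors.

0.0645

Each posterior becomes the prior for the next update.
After 'background': P(ore) = 0.5·0.1500 / (0.5·0.1500 + 0.8·0.8500) ≈ 0.0993
After 'background': P(ore) = 0.5·0.0993 / (0.5·0.0993 + 0.8·0.9007) ≈ 0.0645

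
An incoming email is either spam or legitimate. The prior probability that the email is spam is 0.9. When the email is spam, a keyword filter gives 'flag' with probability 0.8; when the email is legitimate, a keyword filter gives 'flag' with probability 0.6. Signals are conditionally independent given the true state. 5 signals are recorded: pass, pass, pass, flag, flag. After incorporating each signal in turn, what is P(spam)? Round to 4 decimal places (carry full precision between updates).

After 'pass': P(spam) = 0.2·0.9000 / (0.2·0.9000 + 0.4·0.1000) ≈ 0.8182
After 'pass': P(spam) = 0.2·0.8182 / (0.2·0.8182 + 0.4·0.1818) ≈ 0.6923
After 'pass': P(spam) = 0.2·0.6923 / (0.2·0.6923 + 0.4·0.3077) ≈ 0.5294
After 'flag': P(spam) = 0.8·0.5294 / (0.8·0.5294 + 0.6·0.4706) ≈ 0.6000
After 'flag': P(spam) = 0.8·0.6000 / (0.8·0.6000 + 0.6·0.4000) ≈ 0.6667

0.6667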